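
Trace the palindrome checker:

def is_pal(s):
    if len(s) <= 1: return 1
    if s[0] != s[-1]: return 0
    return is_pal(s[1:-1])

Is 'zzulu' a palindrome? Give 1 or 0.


is_pal('zzulu'): s[0]='z' != s[-1]='u' -> return 0
Result: 0 (not a palindrome)

0


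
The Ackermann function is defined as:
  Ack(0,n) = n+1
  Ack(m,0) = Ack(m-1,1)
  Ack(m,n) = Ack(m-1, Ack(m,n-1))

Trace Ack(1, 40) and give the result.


Ack(1, 40) = Ack(0, Ack(1, 39))
  Ack(1, 39) = Ack(0, Ack(1, 38))
    Ack(1, 38) = Ack(0, Ack(1, 37))
      Ack(1, 37) = Ack(0, Ack(1, 36))
        Ack(1, 36) = Ack(0, Ack(1, 35))
          Ack(1, 35) = Ack(0, Ack(1, 34))
          Ack(1, 34) = Ack(0, Ack(1, 33))
          Ack(1, 33) = Ack(0, Ack(1, 32))
          Ack(1, 32) = Ack(0, Ack(1, 31))
          Ack(1, 31) = Ack(0, Ack(1, 30))
          Ack(1, 30) = Ack(0, Ack(1, 29))
          Ack(1, 29) = Ack(0, Ack(1, 28))
          Ack(1, 28) = Ack(0, Ack(1, 27))
          Ack(1, 27) = Ack(0, Ack(1, 26))
          Ack(1, 26) = Ack(0, Ack(1, 25))
          Ack(1, 25) = Ack(0, Ack(1, 24))
          Ack(1, 24) = Ack(0, Ack(1, 23))
          Ack(1, 23) = Ack(0, Ack(1, 22))
          Ack(1, 22) = Ack(0, Ack(1, 21))
          Ack(1, 21) = Ack(0, Ack(1, 20))
          Ack(1, 20) = Ack(0, Ack(1, 19))
          Ack(1, 19) = Ack(0, Ack(1, 18))
          Ack(1, 18) = Ack(0, Ack(1, 17))
          Ack(1, 17) = Ack(0, Ack(1, 16))
          Ack(1, 16) = Ack(0, Ack(1, 15))
... (trace truncated)
Result: Ack(1, 40) = 42

42


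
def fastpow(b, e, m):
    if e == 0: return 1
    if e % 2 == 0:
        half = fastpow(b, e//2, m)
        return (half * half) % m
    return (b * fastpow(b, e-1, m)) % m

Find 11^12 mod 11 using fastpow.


fastpow(11, 12, 11): e is even, compute fastpow(11, 6, 11)
  fastpow(11, 6, 11): e is even, compute fastpow(11, 3, 11)
    fastpow(11, 3, 11): e is odd, compute fastpow(11, 2, 11)
      fastpow(11, 2, 11): e is even, compute fastpow(11, 1, 11)
        fastpow(11, 1, 11): e is odd, compute fastpow(11, 0, 11)
          fastpow(11, 0, 11) = 1
        (11 * 1) % 11 = 0
      half=0, (0*0) % 11 = 0
    (11 * 0) % 11 = 0
  half=0, (0*0) % 11 = 0
half=0, (0*0) % 11 = 0

0


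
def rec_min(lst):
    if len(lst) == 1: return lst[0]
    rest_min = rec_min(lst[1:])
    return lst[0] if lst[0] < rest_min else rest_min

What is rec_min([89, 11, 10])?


rec_min([89, 11, 10]): compare 89 with rec_min([11, 10])
rec_min([11, 10]): compare 11 with rec_min([10])
rec_min([10]) = 10  (base case)
Compare 11 with 10 -> 10
Compare 89 with 10 -> 10

10


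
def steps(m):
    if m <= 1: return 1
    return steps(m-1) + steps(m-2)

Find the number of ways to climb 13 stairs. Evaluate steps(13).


Building up from base cases:
steps(0) = 1
steps(1) = 1
steps(2) = steps(1) + steps(0) = 1 + 1 = 2
steps(3) = steps(2) + steps(1) = 2 + 1 = 3
steps(4) = steps(3) + steps(2) = 3 + 2 = 5
steps(5) = steps(4) + steps(3) = 5 + 3 = 8
steps(6) = steps(5) + steps(4) = 8 + 5 = 13
steps(7) = steps(6) + steps(5) = 13 + 8 = 21
steps(8) = steps(7) + steps(6) = 21 + 13 = 34
steps(9) = steps(8) + steps(7) = 34 + 21 = 55
steps(10) = steps(9) + steps(8) = 55 + 34 = 89
steps(11) = steps(10) + steps(9) = 89 + 55 = 144
steps(12) = steps(11) + steps(10) = 144 + 89 = 233
steps(13) = steps(12) + steps(11) = 233 + 144 = 377

377


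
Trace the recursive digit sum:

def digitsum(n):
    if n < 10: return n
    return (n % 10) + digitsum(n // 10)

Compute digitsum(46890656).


digitsum(46890656) = 6 + digitsum(4689065)
digitsum(4689065) = 5 + digitsum(468906)
digitsum(468906) = 6 + digitsum(46890)
digitsum(46890) = 0 + digitsum(4689)
digitsum(4689) = 9 + digitsum(468)
digitsum(468) = 8 + digitsum(46)
digitsum(46) = 6 + digitsum(4)
digitsum(4) = 4  (base case)
Total: 6 + 5 + 6 + 0 + 9 + 8 + 6 + 4 = 44

44


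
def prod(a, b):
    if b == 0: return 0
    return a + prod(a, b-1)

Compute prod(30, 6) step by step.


prod(30, 6) = 30 + prod(30, 5)
prod(30, 5) = 30 + prod(30, 4)
prod(30, 4) = 30 + prod(30, 3)
prod(30, 3) = 30 + prod(30, 2)
prod(30, 2) = 30 + prod(30, 1)
prod(30, 1) = 30 + prod(30, 0)
prod(30, 0) = 0  (base case)
Total: 30 + 30 + 30 + 30 + 30 + 30 + 0 = 180

180


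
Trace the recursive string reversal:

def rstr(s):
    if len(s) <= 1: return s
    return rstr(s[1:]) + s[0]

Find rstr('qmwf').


rstr('qmwf') = rstr('mwf') + 'q'
rstr('mwf') = rstr('wf') + 'm'
rstr('wf') = rstr('f') + 'w'
rstr('f') = 'f'  (base case)
Concatenating: 'f' + 'w' + 'm' + 'q' = 'fwmq'

fwmq


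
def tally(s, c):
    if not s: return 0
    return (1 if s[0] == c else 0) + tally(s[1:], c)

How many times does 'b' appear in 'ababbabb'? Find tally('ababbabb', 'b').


s[0]='a' != 'b' -> 0
s[0]='b' == 'b' -> 1
s[0]='a' != 'b' -> 0
s[0]='b' == 'b' -> 1
s[0]='b' == 'b' -> 1
s[0]='a' != 'b' -> 0
s[0]='b' == 'b' -> 1
s[0]='b' == 'b' -> 1
Sum: 0 + 1 + 0 + 1 + 1 + 0 + 1 + 1 = 5

5


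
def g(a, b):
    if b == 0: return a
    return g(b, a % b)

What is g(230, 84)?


g(230, 84) = g(84, 62)
g(84, 62) = g(62, 22)
g(62, 22) = g(22, 18)
g(22, 18) = g(18, 4)
g(18, 4) = g(4, 2)
g(4, 2) = g(2, 0)
g(2, 0) = 2  (base case)

2


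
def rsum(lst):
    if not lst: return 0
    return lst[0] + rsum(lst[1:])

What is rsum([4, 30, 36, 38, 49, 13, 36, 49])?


rsum([4, 30, 36, 38, 49, 13, 36, 49]) = 4 + rsum([30, 36, 38, 49, 13, 36, 49])
rsum([30, 36, 38, 49, 13, 36, 49]) = 30 + rsum([36, 38, 49, 13, 36, 49])
rsum([36, 38, 49, 13, 36, 49]) = 36 + rsum([38, 49, 13, 36, 49])
rsum([38, 49, 13, 36, 49]) = 38 + rsum([49, 13, 36, 49])
rsum([49, 13, 36, 49]) = 49 + rsum([13, 36, 49])
rsum([13, 36, 49]) = 13 + rsum([36, 49])
rsum([36, 49]) = 36 + rsum([49])
rsum([49]) = 49 + rsum([])
rsum([]) = 0  (base case)
Total: 4 + 30 + 36 + 38 + 49 + 13 + 36 + 49 + 0 = 255

255


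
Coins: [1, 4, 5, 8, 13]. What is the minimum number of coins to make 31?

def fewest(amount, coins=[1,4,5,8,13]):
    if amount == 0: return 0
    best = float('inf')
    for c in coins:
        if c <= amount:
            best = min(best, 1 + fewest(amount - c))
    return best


Building up with DP:
fewest(0) = 0
fewest(1) = min(1+fewest(0)=1+0=1) = 1
fewest(2) = min(1+fewest(1)=1+1=2) = 2
fewest(3) = min(1+fewest(2)=1+2=3) = 3
fewest(4) = min(1+fewest(3)=1+3=4, 1+fewest(0)=1+0=1) = 1
fewest(5) = min(1+fewest(4)=1+1=2, 1+fewest(1)=1+1=2, 1+fewest(0)=1+0=1) = 1
fewest(6) = min(1+fewest(5)=1+1=2, 1+fewest(2)=1+2=3, 1+fewest(1)=1+1=2) = 2
fewest(7) = min(1+fewest(6)=1+2=3, 1+fewest(3)=1+3=4, 1+fewest(2)=1+2=3) = 3
fewest(8) = min(1+fewest(7)=1+3=4, 1+fewest(4)=1+1=2, 1+fewest(3)=1+3=4, 1+fewest(0)=1+0=1) = 1
fewest(9) = min(1+fewest(8)=1+1=2, 1+fewest(5)=1+1=2, 1+fewest(4)=1+1=2, 1+fewest(1)=1+1=2) = 2
fewest(10) = min(1+fewest(9)=1+2=3, 1+fewest(6)=1+2=3, 1+fewest(5)=1+1=2, 1+fewest(2)=1+2=3) = 2
fewest(11) = min(1+fewest(10)=1+2=3, 1+fewest(7)=1+3=4, 1+fewest(6)=1+2=3, 1+fewest(3)=1+3=4) = 3
fewest(12) = min(1+fewest(11)=1+3=4, 1+fewest(8)=1+1=2, 1+fewest(7)=1+3=4, 1+fewest(4)=1+1=2) = 2
fewest(13) = min(1+fewest(12)=1+2=3, 1+fewest(9)=1+2=3, 1+fewest(8)=1+1=2, 1+fewest(5)=1+1=2, 1+fewest(0)=1+0=1) = 1
fewest(14) = min(1+fewest(13)=1+1=2, 1+fewest(10)=1+2=3, 1+fewest(9)=1+2=3, 1+fewest(6)=1+2=3, 1+fewest(1)=1+1=2) = 2
fewest(15) = min(1+fewest(14)=1+2=3, 1+fewest(11)=1+3=4, 1+fewest(10)=1+2=3, 1+fewest(7)=1+3=4, 1+fewest(2)=1+2=3) = 3
fewest(16) = min(1+fewest(15)=1+3=4, 1+fewest(12)=1+2=3, 1+fewest(11)=1+3=4, 1+fewest(8)=1+1=2, 1+fewest(3)=1+3=4) = 2
fewest(17) = min(1+fewest(16)=1+2=3, 1+fewest(13)=1+1=2, 1+fewest(12)=1+2=3, 1+fewest(9)=1+2=3, 1+fewest(4)=1+1=2) = 2
fewest(18) = min(1+fewest(17)=1+2=3, 1+fewest(14)=1+2=3, 1+fewest(13)=1+1=2, 1+fewest(10)=1+2=3, 1+fewest(5)=1+1=2) = 2
fewest(19) = min(1+fewest(18)=1+2=3, 1+fewest(15)=1+3=4, 1+fewest(14)=1+2=3, 1+fewest(11)=1+3=4, 1+fewest(6)=1+2=3) = 3
fewest(20) = min(1+fewest(19)=1+3=4, 1+fewest(16)=1+2=3, 1+fewest(15)=1+3=4, 1+fewest(12)=1+2=3, 1+fewest(7)=1+3=4) = 3
fewest(21) = min(1+fewest(20)=1+3=4, 1+fewest(17)=1+2=3, 1+fewest(16)=1+2=3, 1+fewest(13)=1+1=2, 1+fewest(8)=1+1=2) = 2
fewest(22) = min(1+fewest(21)=1+2=3, 1+fewest(18)=1+2=3, 1+fewest(17)=1+2=3, 1+fewest(14)=1+2=3, 1+fewest(9)=1+2=3) = 3
fewest(23) = min(1+fewest(22)=1+3=4, 1+fewest(19)=1+3=4, 1+fewest(18)=1+2=3, 1+fewest(15)=1+3=4, 1+fewest(10)=1+2=3) = 3
fewest(24) = min(1+fewest(23)=1+3=4, 1+fewest(20)=1+3=4, 1+fewest(19)=1+3=4, 1+fewest(16)=1+2=3, 1+fewest(11)=1+3=4) = 3
fewest(25) = min(1+fewest(24)=1+3=4, 1+fewest(21)=1+2=3, 1+fewest(20)=1+3=4, 1+fewest(17)=1+2=3, 1+fewest(12)=1+2=3) = 3
fewest(26) = min(1+fewest(25)=1+3=4, 1+fewest(22)=1+3=4, 1+fewest(21)=1+2=3, 1+fewest(18)=1+2=3, 1+fewest(13)=1+1=2) = 2
fewest(27) = min(1+fewest(26)=1+2=3, 1+fewest(23)=1+3=4, 1+fewest(22)=1+3=4, 1+fewest(19)=1+3=4, 1+fewest(14)=1+2=3) = 3
fewest(28) = min(1+fewest(27)=1+3=4, 1+fewest(24)=1+3=4, 1+fewest(23)=1+3=4, 1+fewest(20)=1+3=4, 1+fewest(15)=1+3=4) = 4
fewest(29) = min(1+fewest(28)=1+4=5, 1+fewest(25)=1+3=4, 1+fewest(24)=1+3=4, 1+fewest(21)=1+2=3, 1+fewest(16)=1+2=3) = 3
fewest(30) = min(1+fewest(29)=1+3=4, 1+fewest(26)=1+2=3, 1+fewest(25)=1+3=4, 1+fewest(22)=1+3=4, 1+fewest(17)=1+2=3) = 3
fewest(31) = min(1+fewest(30)=1+3=4, 1+fewest(27)=1+3=4, 1+fewest(26)=1+2=3, 1+fewest(23)=1+3=4, 1+fewest(18)=1+2=3) = 3

3


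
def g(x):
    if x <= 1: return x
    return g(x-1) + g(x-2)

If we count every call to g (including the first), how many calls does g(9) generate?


Let C(n) = total calls for g(n)
C(0) = 1, C(1) = 1
C(2) = 1 + C(1) + C(0) = 1 + 1 + 1 = 3
C(3) = 1 + C(2) + C(1) = 1 + 3 + 1 = 5
C(4) = 1 + C(3) + C(2) = 1 + 5 + 3 = 9
C(5) = 1 + C(4) + C(3) = 1 + 9 + 5 = 15
C(6) = 1 + C(5) + C(4) = 1 + 15 + 9 = 25
C(7) = 1 + C(6) + C(5) = 1 + 25 + 15 = 41
C(8) = 1 + C(7) + C(6) = 1 + 41 + 25 = 67
C(9) = 1 + C(8) + C(7) = 1 + 67 + 41 = 109

109


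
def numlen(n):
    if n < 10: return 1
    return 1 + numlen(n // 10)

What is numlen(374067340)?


numlen(374067340) = 1 + numlen(37406734)
numlen(37406734) = 1 + numlen(3740673)
numlen(3740673) = 1 + numlen(374067)
numlen(374067) = 1 + numlen(37406)
numlen(37406) = 1 + numlen(3740)
numlen(3740) = 1 + numlen(374)
numlen(374) = 1 + numlen(37)
numlen(37) = 1 + numlen(3)
numlen(3) = 1  (base case: 3 < 10)
Unwinding: 1 + 1 + 1 + 1 + 1 + 1 + 1 + 1 + 1 = 9

9


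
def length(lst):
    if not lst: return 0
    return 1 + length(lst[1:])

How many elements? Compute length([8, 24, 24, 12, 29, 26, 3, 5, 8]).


length([8, 24, 24, 12, 29, 26, 3, 5, 8]) = 1 + length([24, 24, 12, 29, 26, 3, 5, 8])
length([24, 24, 12, 29, 26, 3, 5, 8]) = 1 + length([24, 12, 29, 26, 3, 5, 8])
length([24, 12, 29, 26, 3, 5, 8]) = 1 + length([12, 29, 26, 3, 5, 8])
length([12, 29, 26, 3, 5, 8]) = 1 + length([29, 26, 3, 5, 8])
length([29, 26, 3, 5, 8]) = 1 + length([26, 3, 5, 8])
length([26, 3, 5, 8]) = 1 + length([3, 5, 8])
length([3, 5, 8]) = 1 + length([5, 8])
length([5, 8]) = 1 + length([8])
length([8]) = 1 + length([])
length([]) = 0  (base case)
Unwinding: 1 + 1 + 1 + 1 + 1 + 1 + 1 + 1 + 1 + 0 = 9

9


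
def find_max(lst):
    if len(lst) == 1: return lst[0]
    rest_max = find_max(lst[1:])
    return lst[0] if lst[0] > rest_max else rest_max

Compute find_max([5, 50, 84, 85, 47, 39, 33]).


find_max([5, 50, 84, 85, 47, 39, 33]): compare 5 with find_max([50, 84, 85, 47, 39, 33])
find_max([50, 84, 85, 47, 39, 33]): compare 50 with find_max([84, 85, 47, 39, 33])
find_max([84, 85, 47, 39, 33]): compare 84 with find_max([85, 47, 39, 33])
find_max([85, 47, 39, 33]): compare 85 with find_max([47, 39, 33])
find_max([47, 39, 33]): compare 47 with find_max([39, 33])
find_max([39, 33]): compare 39 with find_max([33])
find_max([33]) = 33  (base case)
Compare 39 with 33 -> 39
Compare 47 with 39 -> 47
Compare 85 with 47 -> 85
Compare 84 with 85 -> 85
Compare 50 with 85 -> 85
Compare 5 with 85 -> 85

85


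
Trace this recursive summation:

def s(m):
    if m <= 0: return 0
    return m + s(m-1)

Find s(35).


s(35)
= 35 + 34 + 33 + 32 + 31 + 30 + 29 + 28 + 27 + 26 + 25 + 24 + 23 + 22 + 21 + 20 + 19 + 18 + 17 + 16 + 15 + 14 + 13 + 12 + 11 + 10 + 9 + 8 + 7 + 6 + 5 + 4 + 3 + 2 + 1 + s(0)
= 35 + 34 + 33 + 32 + 31 + 30 + 29 + 28 + 27 + 26 + 25 + 24 + 23 + 22 + 21 + 20 + 19 + 18 + 17 + 16 + 15 + 14 + 13 + 12 + 11 + 10 + 9 + 8 + 7 + 6 + 5 + 4 + 3 + 2 + 1 + 0
= 630

630


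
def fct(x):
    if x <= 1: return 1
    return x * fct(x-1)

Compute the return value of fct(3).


fct(3)
= 3 * fct(2)
= 3 * 2 * fct(1)
= 3 * 2 * 1
= 6

6


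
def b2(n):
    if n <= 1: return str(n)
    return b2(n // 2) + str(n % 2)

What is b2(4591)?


b2(4591) = b2(2295) + '1'
b2(2295) = b2(1147) + '1'
b2(1147) = b2(573) + '1'
b2(573) = b2(286) + '1'
b2(286) = b2(143) + '0'
b2(143) = b2(71) + '1'
b2(71) = b2(35) + '1'
b2(35) = b2(17) + '1'
b2(17) = b2(8) + '1'
b2(8) = b2(4) + '0'
b2(4) = b2(2) + '0'
b2(2) = b2(1) + '0'
b2(1) = '1'  (base case)
Concatenating: '1' + '0' + '0' + '0' + '1' + '1' + '1' + '1' + '0' + '1' + '1' + '1' + '1' = '1000111101111'

1000111101111


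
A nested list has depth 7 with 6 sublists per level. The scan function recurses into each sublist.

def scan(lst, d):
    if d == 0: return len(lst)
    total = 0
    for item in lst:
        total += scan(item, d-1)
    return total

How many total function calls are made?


At depth 0 (root): 1 call
At depth 1: each of 1 parents calls scan on 6 children = 6 calls
At depth 2: each of 6 parents calls scan on 6 children = 36 calls
At depth 3: each of 36 parents calls scan on 6 children = 216 calls
At depth 4: each of 216 parents calls scan on 6 children = 1296 calls
At depth 5: each of 1296 parents calls scan on 6 children = 7776 calls
At depth 6: each of 7776 parents calls scan on 6 children = 46656 calls
At depth 7: each of 46656 parents calls scan on 6 children = 279936 calls
Total: 1 + 6 + 36 + 216 + 1296 + 7776 + 46656 + 279936 = 335923

335923


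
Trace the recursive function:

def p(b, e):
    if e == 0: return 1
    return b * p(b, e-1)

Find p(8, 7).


p(8, 7)
= 8 * p(8, 6)
= 8 * 8 * p(8, 5)
= 8 * 8 * 8 * p(8, 4)
= 8 * 8 * 8 * 8 * p(8, 3)
= 8 * 8 * 8 * 8 * 8 * p(8, 2)
= 8 * 8 * 8 * 8 * 8 * 8 * p(8, 1)
= 8 * 8 * 8 * 8 * 8 * 8 * 8 * p(8, 0)
= 8 * 8 * 8 * 8 * 8 * 8 * 8 * 1
= 2097152

2097152


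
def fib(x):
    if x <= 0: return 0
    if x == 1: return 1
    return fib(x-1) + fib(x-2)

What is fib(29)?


Computing fib(29) bottom-up:
fib(0) = 0
fib(1) = 1
fib(2) = fib(1) + fib(0) = 1 + 0 = 1
fib(3) = fib(2) + fib(1) = 1 + 1 = 2
fib(4) = fib(3) + fib(2) = 2 + 1 = 3
fib(5) = fib(4) + fib(3) = 3 + 2 = 5
fib(6) = fib(5) + fib(4) = 5 + 3 = 8
fib(7) = fib(6) + fib(5) = 8 + 5 = 13
fib(8) = fib(7) + fib(6) = 13 + 8 = 21
fib(9) = fib(8) + fib(7) = 21 + 13 = 34
fib(10) = fib(9) + fib(8) = 34 + 21 = 55
fib(11) = fib(10) + fib(9) = 55 + 34 = 89
fib(12) = fib(11) + fib(10) = 89 + 55 = 144
fib(13) = fib(12) + fib(11) = 144 + 89 = 233
fib(14) = fib(13) + fib(12) = 233 + 144 = 377
fib(15) = fib(14) + fib(13) = 377 + 233 = 610
fib(16) = fib(15) + fib(14) = 610 + 377 = 987
fib(17) = fib(16) + fib(15) = 987 + 610 = 1597
fib(18) = fib(17) + fib(16) = 1597 + 987 = 2584
fib(19) = fib(18) + fib(17) = 2584 + 1597 = 4181
fib(20) = fib(19) + fib(18) = 4181 + 2584 = 6765
fib(21) = fib(20) + fib(19) = 6765 + 4181 = 10946
fib(22) = fib(21) + fib(20) = 10946 + 6765 = 17711
fib(23) = fib(22) + fib(21) = 17711 + 10946 = 28657
fib(24) = fib(23) + fib(22) = 28657 + 17711 = 46368
fib(25) = fib(24) + fib(23) = 46368 + 28657 = 75025
fib(26) = fib(25) + fib(24) = 75025 + 46368 = 121393
fib(27) = fib(26) + fib(25) = 121393 + 75025 = 196418
fib(28) = fib(27) + fib(26) = 196418 + 121393 = 317811
fib(29) = fib(28) + fib(27) = 317811 + 196418 = 514229

514229


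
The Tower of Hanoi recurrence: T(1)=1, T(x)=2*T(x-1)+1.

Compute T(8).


T(8) = 2 * T(7) + 1
T(7) = 2 * T(6) + 1
T(6) = 2 * T(5) + 1
T(5) = 2 * T(4) + 1
T(4) = 2 * T(3) + 1
T(3) = 2 * T(2) + 1
T(2) = 2 * T(1) + 1
T(1) = 1  (base case)
T(2) = 2 * 1 + 1 = 3
T(3) = 2 * 3 + 1 = 7
T(4) = 2 * 7 + 1 = 15
T(5) = 2 * 15 + 1 = 31
T(6) = 2 * 31 + 1 = 63
T(7) = 2 * 63 + 1 = 127
T(8) = 2 * 127 + 1 = 255

255


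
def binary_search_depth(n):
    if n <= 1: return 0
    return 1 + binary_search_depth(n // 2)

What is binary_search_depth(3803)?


3803 / 2 = 1901
1901 / 2 = 950
950 / 2 = 475
475 / 2 = 237
237 / 2 = 118
118 / 2 = 59
59 / 2 = 29
29 / 2 = 14
14 / 2 = 7
7 / 2 = 3
3 / 2 = 1
Reached 1 after 11 halvings

11


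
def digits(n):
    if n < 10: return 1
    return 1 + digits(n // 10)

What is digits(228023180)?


digits(228023180) = 1 + digits(22802318)
digits(22802318) = 1 + digits(2280231)
digits(2280231) = 1 + digits(228023)
digits(228023) = 1 + digits(22802)
digits(22802) = 1 + digits(2280)
digits(2280) = 1 + digits(228)
digits(228) = 1 + digits(22)
digits(22) = 1 + digits(2)
digits(2) = 1  (base case: 2 < 10)
Unwinding: 1 + 1 + 1 + 1 + 1 + 1 + 1 + 1 + 1 = 9

9


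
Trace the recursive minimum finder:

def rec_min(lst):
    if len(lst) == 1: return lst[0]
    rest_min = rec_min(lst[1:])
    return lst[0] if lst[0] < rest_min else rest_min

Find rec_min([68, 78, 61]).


rec_min([68, 78, 61]): compare 68 with rec_min([78, 61])
rec_min([78, 61]): compare 78 with rec_min([61])
rec_min([61]) = 61  (base case)
Compare 78 with 61 -> 61
Compare 68 with 61 -> 61

61


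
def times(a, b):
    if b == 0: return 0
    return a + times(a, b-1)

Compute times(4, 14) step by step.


times(4, 14) = 4 + times(4, 13)
times(4, 13) = 4 + times(4, 12)
times(4, 12) = 4 + times(4, 11)
times(4, 11) = 4 + times(4, 10)
times(4, 10) = 4 + times(4, 9)
times(4, 9) = 4 + times(4, 8)
times(4, 8) = 4 + times(4, 7)
times(4, 7) = 4 + times(4, 6)
times(4, 6) = 4 + times(4, 5)
times(4, 5) = 4 + times(4, 4)
times(4, 4) = 4 + times(4, 3)
times(4, 3) = 4 + times(4, 2)
times(4, 2) = 4 + times(4, 1)
times(4, 1) = 4 + times(4, 0)
times(4, 0) = 0  (base case)
Total: 4 + 4 + 4 + 4 + 4 + 4 + 4 + 4 + 4 + 4 + 4 + 4 + 4 + 4 + 0 = 56

56


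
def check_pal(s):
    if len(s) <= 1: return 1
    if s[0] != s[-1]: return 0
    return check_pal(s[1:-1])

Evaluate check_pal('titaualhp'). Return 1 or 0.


check_pal('titaualhp'): s[0]='t' != s[-1]='p' -> return 0
Result: 0 (not a palindrome)

0


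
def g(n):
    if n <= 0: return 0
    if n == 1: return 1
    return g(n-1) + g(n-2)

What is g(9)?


Computing g(9) bottom-up:
g(0) = 0
g(1) = 1
g(2) = g(1) + g(0) = 1 + 0 = 1
g(3) = g(2) + g(1) = 1 + 1 = 2
g(4) = g(3) + g(2) = 2 + 1 = 3
g(5) = g(4) + g(3) = 3 + 2 = 5
g(6) = g(5) + g(4) = 5 + 3 = 8
g(7) = g(6) + g(5) = 8 + 5 = 13
g(8) = g(7) + g(6) = 13 + 8 = 21
g(9) = g(8) + g(7) = 21 + 13 = 34

34


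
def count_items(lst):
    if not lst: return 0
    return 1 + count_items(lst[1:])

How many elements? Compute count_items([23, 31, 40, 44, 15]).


count_items([23, 31, 40, 44, 15]) = 1 + count_items([31, 40, 44, 15])
count_items([31, 40, 44, 15]) = 1 + count_items([40, 44, 15])
count_items([40, 44, 15]) = 1 + count_items([44, 15])
count_items([44, 15]) = 1 + count_items([15])
count_items([15]) = 1 + count_items([])
count_items([]) = 0  (base case)
Unwinding: 1 + 1 + 1 + 1 + 1 + 0 = 5

5


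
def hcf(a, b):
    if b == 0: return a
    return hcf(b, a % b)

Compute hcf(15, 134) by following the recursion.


hcf(15, 134) = hcf(134, 15)
hcf(134, 15) = hcf(15, 14)
hcf(15, 14) = hcf(14, 1)
hcf(14, 1) = hcf(1, 0)
hcf(1, 0) = 1  (base case)

1


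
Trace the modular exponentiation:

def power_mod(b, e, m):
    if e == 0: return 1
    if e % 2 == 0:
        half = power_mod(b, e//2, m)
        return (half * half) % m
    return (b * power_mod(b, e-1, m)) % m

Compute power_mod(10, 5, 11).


power_mod(10, 5, 11): e is odd, compute power_mod(10, 4, 11)
  power_mod(10, 4, 11): e is even, compute power_mod(10, 2, 11)
    power_mod(10, 2, 11): e is even, compute power_mod(10, 1, 11)
      power_mod(10, 1, 11): e is odd, compute power_mod(10, 0, 11)
        power_mod(10, 0, 11) = 1
      (10 * 1) % 11 = 10
    half=10, (10*10) % 11 = 1
  half=1, (1*1) % 11 = 1
(10 * 1) % 11 = 10

10


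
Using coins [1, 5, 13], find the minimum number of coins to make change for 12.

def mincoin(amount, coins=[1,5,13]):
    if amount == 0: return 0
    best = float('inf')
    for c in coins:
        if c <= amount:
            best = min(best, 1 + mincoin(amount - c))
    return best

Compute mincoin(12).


Building up with DP:
mincoin(0) = 0
mincoin(1) = min(1+mincoin(0)=1+0=1) = 1
mincoin(2) = min(1+mincoin(1)=1+1=2) = 2
mincoin(3) = min(1+mincoin(2)=1+2=3) = 3
mincoin(4) = min(1+mincoin(3)=1+3=4) = 4
mincoin(5) = min(1+mincoin(4)=1+4=5, 1+mincoin(0)=1+0=1) = 1
mincoin(6) = min(1+mincoin(5)=1+1=2, 1+mincoin(1)=1+1=2) = 2
mincoin(7) = min(1+mincoin(6)=1+2=3, 1+mincoin(2)=1+2=3) = 3
mincoin(8) = min(1+mincoin(7)=1+3=4, 1+mincoin(3)=1+3=4) = 4
mincoin(9) = min(1+mincoin(8)=1+4=5, 1+mincoin(4)=1+4=5) = 5
mincoin(10) = min(1+mincoin(9)=1+5=6, 1+mincoin(5)=1+1=2) = 2
mincoin(11) = min(1+mincoin(10)=1+2=3, 1+mincoin(6)=1+2=3) = 3
mincoin(12) = min(1+mincoin(11)=1+3=4, 1+mincoin(7)=1+3=4) = 4

4


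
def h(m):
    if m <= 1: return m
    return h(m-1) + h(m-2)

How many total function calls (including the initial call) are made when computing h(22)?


Let C(n) = total calls for h(n)
C(0) = 1, C(1) = 1
C(2) = 1 + C(1) + C(0) = 1 + 1 + 1 = 3
C(3) = 1 + C(2) + C(1) = 1 + 3 + 1 = 5
C(4) = 1 + C(3) + C(2) = 1 + 5 + 3 = 9
C(5) = 1 + C(4) + C(3) = 1 + 9 + 5 = 15
C(6) = 1 + C(5) + C(4) = 1 + 15 + 9 = 25
C(7) = 1 + C(6) + C(5) = 1 + 25 + 15 = 41
C(8) = 1 + C(7) + C(6) = 1 + 41 + 25 = 67
C(9) = 1 + C(8) + C(7) = 1 + 67 + 41 = 109
C(10) = 1 + C(9) + C(8) = 1 + 109 + 67 = 177
C(11) = 1 + C(10) + C(9) = 1 + 177 + 109 = 287
C(12) = 1 + C(11) + C(10) = 1 + 287 + 177 = 465
C(13) = 1 + C(12) + C(11) = 1 + 465 + 287 = 753
C(14) = 1 + C(13) + C(12) = 1 + 753 + 465 = 1219
C(15) = 1 + C(14) + C(13) = 1 + 1219 + 753 = 1973
C(16) = 1 + C(15) + C(14) = 1 + 1973 + 1219 = 3193
C(17) = 1 + C(16) + C(15) = 1 + 3193 + 1973 = 5167
C(18) = 1 + C(17) + C(16) = 1 + 5167 + 3193 = 8361
C(19) = 1 + C(18) + C(17) = 1 + 8361 + 5167 = 13529
C(20) = 1 + C(19) + C(18) = 1 + 13529 + 8361 = 21891
C(21) = 1 + C(20) + C(19) = 1 + 21891 + 13529 = 35421
C(22) = 1 + C(21) + C(20) = 1 + 35421 + 21891 = 57313

57313


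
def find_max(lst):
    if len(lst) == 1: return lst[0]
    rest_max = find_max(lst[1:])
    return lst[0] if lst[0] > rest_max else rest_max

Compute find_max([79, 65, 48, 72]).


find_max([79, 65, 48, 72]): compare 79 with find_max([65, 48, 72])
find_max([65, 48, 72]): compare 65 with find_max([48, 72])
find_max([48, 72]): compare 48 with find_max([72])
find_max([72]) = 72  (base case)
Compare 48 with 72 -> 72
Compare 65 with 72 -> 72
Compare 79 with 72 -> 79

79


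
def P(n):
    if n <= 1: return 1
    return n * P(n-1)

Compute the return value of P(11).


P(11)
= 11 * P(10)
= 11 * 10 * P(9)
= 11 * 10 * 9 * P(8)
= 11 * 10 * 9 * 8 * P(7)
= 11 * 10 * 9 * 8 * 7 * P(6)
= 11 * 10 * 9 * 8 * 7 * 6 * P(5)
= 11 * 10 * 9 * 8 * 7 * 6 * 5 * P(4)
= 11 * 10 * 9 * 8 * 7 * 6 * 5 * 4 * P(3)
= 11 * 10 * 9 * 8 * 7 * 6 * 5 * 4 * 3 * P(2)
= 11 * 10 * 9 * 8 * 7 * 6 * 5 * 4 * 3 * 2 * P(1)
= 11 * 10 * 9 * 8 * 7 * 6 * 5 * 4 * 3 * 2 * 1
= 39916800

39916800


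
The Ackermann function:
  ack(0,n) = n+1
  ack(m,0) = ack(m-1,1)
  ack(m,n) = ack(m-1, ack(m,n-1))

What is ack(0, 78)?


ack(0, 78) = 79
Result: ack(0, 78) = 79

79


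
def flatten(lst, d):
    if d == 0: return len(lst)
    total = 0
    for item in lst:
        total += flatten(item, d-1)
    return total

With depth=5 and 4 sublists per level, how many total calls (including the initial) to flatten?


At depth 0 (root): 1 call
At depth 1: each of 1 parents calls flatten on 4 children = 4 calls
At depth 2: each of 4 parents calls flatten on 4 children = 16 calls
At depth 3: each of 16 parents calls flatten on 4 children = 64 calls
At depth 4: each of 64 parents calls flatten on 4 children = 256 calls
At depth 5: each of 256 parents calls flatten on 4 children = 1024 calls
Total: 1 + 4 + 16 + 64 + 256 + 1024 = 1365

1365


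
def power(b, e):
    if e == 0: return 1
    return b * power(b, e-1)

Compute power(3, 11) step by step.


power(3, 11)
= 3 * power(3, 10)
= 3 * 3 * power(3, 9)
= 3 * 3 * 3 * power(3, 8)
= 3 * 3 * 3 * 3 * power(3, 7)
= 3 * 3 * 3 * 3 * 3 * power(3, 6)
= 3 * 3 * 3 * 3 * 3 * 3 * power(3, 5)
= 3 * 3 * 3 * 3 * 3 * 3 * 3 * power(3, 4)
= 3 * 3 * 3 * 3 * 3 * 3 * 3 * 3 * power(3, 3)
= 3 * 3 * 3 * 3 * 3 * 3 * 3 * 3 * 3 * power(3, 2)
= 3 * 3 * 3 * 3 * 3 * 3 * 3 * 3 * 3 * 3 * power(3, 1)
= 3 * 3 * 3 * 3 * 3 * 3 * 3 * 3 * 3 * 3 * 3 * power(3, 0)
= 3 * 3 * 3 * 3 * 3 * 3 * 3 * 3 * 3 * 3 * 3 * 1
= 177147

177147


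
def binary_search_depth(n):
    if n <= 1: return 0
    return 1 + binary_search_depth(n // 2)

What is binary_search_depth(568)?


568 / 2 = 284
284 / 2 = 142
142 / 2 = 71
71 / 2 = 35
35 / 2 = 17
17 / 2 = 8
8 / 2 = 4
4 / 2 = 2
2 / 2 = 1
Reached 1 after 9 halvings

9


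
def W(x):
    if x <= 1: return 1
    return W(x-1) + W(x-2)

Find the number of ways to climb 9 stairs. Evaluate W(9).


Building up from base cases:
W(0) = 1
W(1) = 1
W(2) = W(1) + W(0) = 1 + 1 = 2
W(3) = W(2) + W(1) = 2 + 1 = 3
W(4) = W(3) + W(2) = 3 + 2 = 5
W(5) = W(4) + W(3) = 5 + 3 = 8
W(6) = W(5) + W(4) = 8 + 5 = 13
W(7) = W(6) + W(5) = 13 + 8 = 21
W(8) = W(7) + W(6) = 21 + 13 = 34
W(9) = W(8) + W(7) = 34 + 21 = 55

55


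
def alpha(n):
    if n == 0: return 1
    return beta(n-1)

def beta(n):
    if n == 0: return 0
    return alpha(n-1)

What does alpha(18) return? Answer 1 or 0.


alpha(18) = beta(17)
beta(17) = alpha(16)
alpha(16) = beta(15)
beta(15) = alpha(14)
alpha(14) = beta(13)
beta(13) = alpha(12)
alpha(12) = beta(11)
beta(11) = alpha(10)
alpha(10) = beta(9)
beta(9) = alpha(8)
alpha(8) = beta(7)
beta(7) = alpha(6)
alpha(6) = beta(5)
beta(5) = alpha(4)
alpha(4) = beta(3)
beta(3) = alpha(2)
alpha(2) = beta(1)
beta(1) = alpha(0)
alpha(0) = 1  (base case)
Result: 1

1


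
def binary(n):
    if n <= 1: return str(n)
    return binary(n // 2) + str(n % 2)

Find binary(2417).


binary(2417) = binary(1208) + '1'
binary(1208) = binary(604) + '0'
binary(604) = binary(302) + '0'
binary(302) = binary(151) + '0'
binary(151) = binary(75) + '1'
binary(75) = binary(37) + '1'
binary(37) = binary(18) + '1'
binary(18) = binary(9) + '0'
binary(9) = binary(4) + '1'
binary(4) = binary(2) + '0'
binary(2) = binary(1) + '0'
binary(1) = '1'  (base case)
Concatenating: '1' + '0' + '0' + '1' + '0' + '1' + '1' + '1' + '0' + '0' + '0' + '1' = '100101110001'

100101110001


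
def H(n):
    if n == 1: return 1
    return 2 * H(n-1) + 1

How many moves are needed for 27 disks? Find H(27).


H(27) = 2 * H(26) + 1
H(26) = 2 * H(25) + 1
H(25) = 2 * H(24) + 1
H(24) = 2 * H(23) + 1
H(23) = 2 * H(22) + 1
H(22) = 2 * H(21) + 1
H(21) = 2 * H(20) + 1
H(20) = 2 * H(19) + 1
H(19) = 2 * H(18) + 1
H(18) = 2 * H(17) + 1
H(17) = 2 * H(16) + 1
H(16) = 2 * H(15) + 1
H(15) = 2 * H(14) + 1
H(14) = 2 * H(13) + 1
H(13) = 2 * H(12) + 1
H(12) = 2 * H(11) + 1
H(11) = 2 * H(10) + 1
H(10) = 2 * H(9) + 1
H(9) = 2 * H(8) + 1
H(8) = 2 * H(7) + 1
H(7) = 2 * H(6) + 1
H(6) = 2 * H(5) + 1
H(5) = 2 * H(4) + 1
H(4) = 2 * H(3) + 1
H(3) = 2 * H(2) + 1
H(2) = 2 * H(1) + 1
H(1) = 1  (base case)
H(2) = 2 * 1 + 1 = 3
H(3) = 2 * 3 + 1 = 7
H(4) = 2 * 7 + 1 = 15
H(5) = 2 * 15 + 1 = 31
H(6) = 2 * 31 + 1 = 63
H(7) = 2 * 63 + 1 = 127
H(8) = 2 * 127 + 1 = 255
H(9) = 2 * 255 + 1 = 511
H(10) = 2 * 511 + 1 = 1023
H(11) = 2 * 1023 + 1 = 2047
H(12) = 2 * 2047 + 1 = 4095
H(13) = 2 * 4095 + 1 = 8191
H(14) = 2 * 8191 + 1 = 16383
H(15) = 2 * 16383 + 1 = 32767
H(16) = 2 * 32767 + 1 = 65535
H(17) = 2 * 65535 + 1 = 131071
H(18) = 2 * 131071 + 1 = 262143
H(19) = 2 * 262143 + 1 = 524287
H(20) = 2 * 524287 + 1 = 1048575
H(21) = 2 * 1048575 + 1 = 2097151
H(22) = 2 * 2097151 + 1 = 4194303
H(23) = 2 * 4194303 + 1 = 8388607
H(24) = 2 * 8388607 + 1 = 16777215
H(25) = 2 * 16777215 + 1 = 33554431
H(26) = 2 * 33554431 + 1 = 67108863
H(27) = 2 * 67108863 + 1 = 134217727

134217727


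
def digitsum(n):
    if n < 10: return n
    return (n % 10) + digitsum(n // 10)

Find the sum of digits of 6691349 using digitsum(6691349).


digitsum(6691349) = 9 + digitsum(669134)
digitsum(669134) = 4 + digitsum(66913)
digitsum(66913) = 3 + digitsum(6691)
digitsum(6691) = 1 + digitsum(669)
digitsum(669) = 9 + digitsum(66)
digitsum(66) = 6 + digitsum(6)
digitsum(6) = 6  (base case)
Total: 9 + 4 + 3 + 1 + 9 + 6 + 6 = 38

38


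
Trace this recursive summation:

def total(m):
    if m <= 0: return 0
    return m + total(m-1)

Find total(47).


total(47)
= 47 + 46 + 45 + 44 + 43 + 42 + 41 + 40 + 39 + 38 + 37 + 36 + 35 + 34 + 33 + 32 + 31 + 30 + 29 + 28 + 27 + 26 + 25 + 24 + 23 + 22 + 21 + 20 + 19 + 18 + 17 + 16 + 15 + 14 + 13 + 12 + 11 + 10 + 9 + 8 + 7 + 6 + 5 + 4 + 3 + 2 + 1 + total(0)
= 47 + 46 + 45 + 44 + 43 + 42 + 41 + 40 + 39 + 38 + 37 + 36 + 35 + 34 + 33 + 32 + 31 + 30 + 29 + 28 + 27 + 26 + 25 + 24 + 23 + 22 + 21 + 20 + 19 + 18 + 17 + 16 + 15 + 14 + 13 + 12 + 11 + 10 + 9 + 8 + 7 + 6 + 5 + 4 + 3 + 2 + 1 + 0
= 1128

1128


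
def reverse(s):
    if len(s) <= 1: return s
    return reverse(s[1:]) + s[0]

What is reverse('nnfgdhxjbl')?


reverse('nnfgdhxjbl') = reverse('nfgdhxjbl') + 'n'
reverse('nfgdhxjbl') = reverse('fgdhxjbl') + 'n'
reverse('fgdhxjbl') = reverse('gdhxjbl') + 'f'
reverse('gdhxjbl') = reverse('dhxjbl') + 'g'
reverse('dhxjbl') = reverse('hxjbl') + 'd'
reverse('hxjbl') = reverse('xjbl') + 'h'
reverse('xjbl') = reverse('jbl') + 'x'
reverse('jbl') = reverse('bl') + 'j'
reverse('bl') = reverse('l') + 'b'
reverse('l') = 'l'  (base case)
Concatenating: 'l' + 'b' + 'j' + 'x' + 'h' + 'd' + 'g' + 'f' + 'n' + 'n' = 'lbjxhdgfnn'

lbjxhdgfnn


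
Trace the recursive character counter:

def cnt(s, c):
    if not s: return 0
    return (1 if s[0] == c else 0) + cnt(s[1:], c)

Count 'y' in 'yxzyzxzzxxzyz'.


s[0]='y' == 'y' -> 1
s[0]='x' != 'y' -> 0
s[0]='z' != 'y' -> 0
s[0]='y' == 'y' -> 1
s[0]='z' != 'y' -> 0
s[0]='x' != 'y' -> 0
s[0]='z' != 'y' -> 0
s[0]='z' != 'y' -> 0
s[0]='x' != 'y' -> 0
s[0]='x' != 'y' -> 0
s[0]='z' != 'y' -> 0
s[0]='y' == 'y' -> 1
s[0]='z' != 'y' -> 0
Sum: 1 + 0 + 0 + 1 + 0 + 0 + 0 + 0 + 0 + 0 + 0 + 1 + 0 = 3

3


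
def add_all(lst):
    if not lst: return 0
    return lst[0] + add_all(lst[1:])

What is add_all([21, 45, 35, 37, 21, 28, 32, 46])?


add_all([21, 45, 35, 37, 21, 28, 32, 46]) = 21 + add_all([45, 35, 37, 21, 28, 32, 46])
add_all([45, 35, 37, 21, 28, 32, 46]) = 45 + add_all([35, 37, 21, 28, 32, 46])
add_all([35, 37, 21, 28, 32, 46]) = 35 + add_all([37, 21, 28, 32, 46])
add_all([37, 21, 28, 32, 46]) = 37 + add_all([21, 28, 32, 46])
add_all([21, 28, 32, 46]) = 21 + add_all([28, 32, 46])
add_all([28, 32, 46]) = 28 + add_all([32, 46])
add_all([32, 46]) = 32 + add_all([46])
add_all([46]) = 46 + add_all([])
add_all([]) = 0  (base case)
Total: 21 + 45 + 35 + 37 + 21 + 28 + 32 + 46 + 0 = 265

265


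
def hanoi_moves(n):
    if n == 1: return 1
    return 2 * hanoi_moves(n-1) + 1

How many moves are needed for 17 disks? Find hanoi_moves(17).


hanoi_moves(17) = 2 * hanoi_moves(16) + 1
hanoi_moves(16) = 2 * hanoi_moves(15) + 1
hanoi_moves(15) = 2 * hanoi_moves(14) + 1
hanoi_moves(14) = 2 * hanoi_moves(13) + 1
hanoi_moves(13) = 2 * hanoi_moves(12) + 1
hanoi_moves(12) = 2 * hanoi_moves(11) + 1
hanoi_moves(11) = 2 * hanoi_moves(10) + 1
hanoi_moves(10) = 2 * hanoi_moves(9) + 1
hanoi_moves(9) = 2 * hanoi_moves(8) + 1
hanoi_moves(8) = 2 * hanoi_moves(7) + 1
hanoi_moves(7) = 2 * hanoi_moves(6) + 1
hanoi_moves(6) = 2 * hanoi_moves(5) + 1
hanoi_moves(5) = 2 * hanoi_moves(4) + 1
hanoi_moves(4) = 2 * hanoi_moves(3) + 1
hanoi_moves(3) = 2 * hanoi_moves(2) + 1
hanoi_moves(2) = 2 * hanoi_moves(1) + 1
hanoi_moves(1) = 1  (base case)
hanoi_moves(2) = 2 * 1 + 1 = 3
hanoi_moves(3) = 2 * 3 + 1 = 7
hanoi_moves(4) = 2 * 7 + 1 = 15
hanoi_moves(5) = 2 * 15 + 1 = 31
hanoi_moves(6) = 2 * 31 + 1 = 63
hanoi_moves(7) = 2 * 63 + 1 = 127
hanoi_moves(8) = 2 * 127 + 1 = 255
hanoi_moves(9) = 2 * 255 + 1 = 511
hanoi_moves(10) = 2 * 511 + 1 = 1023
hanoi_moves(11) = 2 * 1023 + 1 = 2047
hanoi_moves(12) = 2 * 2047 + 1 = 4095
hanoi_moves(13) = 2 * 4095 + 1 = 8191
hanoi_moves(14) = 2 * 8191 + 1 = 16383
hanoi_moves(15) = 2 * 16383 + 1 = 32767
hanoi_moves(16) = 2 * 32767 + 1 = 65535
hanoi_moves(17) = 2 * 65535 + 1 = 131071

131071


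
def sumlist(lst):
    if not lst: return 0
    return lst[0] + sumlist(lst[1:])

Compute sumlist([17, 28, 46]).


sumlist([17, 28, 46]) = 17 + sumlist([28, 46])
sumlist([28, 46]) = 28 + sumlist([46])
sumlist([46]) = 46 + sumlist([])
sumlist([]) = 0  (base case)
Total: 17 + 28 + 46 + 0 = 91

91


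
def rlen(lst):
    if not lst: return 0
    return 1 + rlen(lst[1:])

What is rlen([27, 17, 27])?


rlen([27, 17, 27]) = 1 + rlen([17, 27])
rlen([17, 27]) = 1 + rlen([27])
rlen([27]) = 1 + rlen([])
rlen([]) = 0  (base case)
Unwinding: 1 + 1 + 1 + 0 = 3

3


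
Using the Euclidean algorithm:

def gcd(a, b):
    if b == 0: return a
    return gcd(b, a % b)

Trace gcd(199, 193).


gcd(199, 193) = gcd(193, 6)
gcd(193, 6) = gcd(6, 1)
gcd(6, 1) = gcd(1, 0)
gcd(1, 0) = 1  (base case)

1


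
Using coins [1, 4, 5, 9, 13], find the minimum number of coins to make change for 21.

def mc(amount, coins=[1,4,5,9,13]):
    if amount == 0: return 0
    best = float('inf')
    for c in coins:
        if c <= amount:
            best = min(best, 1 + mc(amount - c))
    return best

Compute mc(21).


Building up with DP:
mc(0) = 0
mc(1) = min(1+mc(0)=1+0=1) = 1
mc(2) = min(1+mc(1)=1+1=2) = 2
mc(3) = min(1+mc(2)=1+2=3) = 3
mc(4) = min(1+mc(3)=1+3=4, 1+mc(0)=1+0=1) = 1
mc(5) = min(1+mc(4)=1+1=2, 1+mc(1)=1+1=2, 1+mc(0)=1+0=1) = 1
mc(6) = min(1+mc(5)=1+1=2, 1+mc(2)=1+2=3, 1+mc(1)=1+1=2) = 2
mc(7) = min(1+mc(6)=1+2=3, 1+mc(3)=1+3=4, 1+mc(2)=1+2=3) = 3
mc(8) = min(1+mc(7)=1+3=4, 1+mc(4)=1+1=2, 1+mc(3)=1+3=4) = 2
mc(9) = min(1+mc(8)=1+2=3, 1+mc(5)=1+1=2, 1+mc(4)=1+1=2, 1+mc(0)=1+0=1) = 1
mc(10) = min(1+mc(9)=1+1=2, 1+mc(6)=1+2=3, 1+mc(5)=1+1=2, 1+mc(1)=1+1=2) = 2
mc(11) = min(1+mc(10)=1+2=3, 1+mc(7)=1+3=4, 1+mc(6)=1+2=3, 1+mc(2)=1+2=3) = 3
mc(12) = min(1+mc(11)=1+3=4, 1+mc(8)=1+2=3, 1+mc(7)=1+3=4, 1+mc(3)=1+3=4) = 3
mc(13) = min(1+mc(12)=1+3=4, 1+mc(9)=1+1=2, 1+mc(8)=1+2=3, 1+mc(4)=1+1=2, 1+mc(0)=1+0=1) = 1
mc(14) = min(1+mc(13)=1+1=2, 1+mc(10)=1+2=3, 1+mc(9)=1+1=2, 1+mc(5)=1+1=2, 1+mc(1)=1+1=2) = 2
mc(15) = min(1+mc(14)=1+2=3, 1+mc(11)=1+3=4, 1+mc(10)=1+2=3, 1+mc(6)=1+2=3, 1+mc(2)=1+2=3) = 3
mc(16) = min(1+mc(15)=1+3=4, 1+mc(12)=1+3=4, 1+mc(11)=1+3=4, 1+mc(7)=1+3=4, 1+mc(3)=1+3=4) = 4
mc(17) = min(1+mc(16)=1+4=5, 1+mc(13)=1+1=2, 1+mc(12)=1+3=4, 1+mc(8)=1+2=3, 1+mc(4)=1+1=2) = 2
mc(18) = min(1+mc(17)=1+2=3, 1+mc(14)=1+2=3, 1+mc(13)=1+1=2, 1+mc(9)=1+1=2, 1+mc(5)=1+1=2) = 2
mc(19) = min(1+mc(18)=1+2=3, 1+mc(15)=1+3=4, 1+mc(14)=1+2=3, 1+mc(10)=1+2=3, 1+mc(6)=1+2=3) = 3
mc(20) = min(1+mc(19)=1+3=4, 1+mc(16)=1+4=5, 1+mc(15)=1+3=4, 1+mc(11)=1+3=4, 1+mc(7)=1+3=4) = 4
mc(21) = min(1+mc(20)=1+4=5, 1+mc(17)=1+2=3, 1+mc(16)=1+4=5, 1+mc(12)=1+3=4, 1+mc(8)=1+2=3) = 3

3


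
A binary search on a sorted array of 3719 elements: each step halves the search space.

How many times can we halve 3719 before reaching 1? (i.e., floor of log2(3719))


3719 / 2 = 1859
1859 / 2 = 929
929 / 2 = 464
464 / 2 = 232
232 / 2 = 116
116 / 2 = 58
58 / 2 = 29
29 / 2 = 14
14 / 2 = 7
7 / 2 = 3
3 / 2 = 1
Reached 1 after 11 halvings

11


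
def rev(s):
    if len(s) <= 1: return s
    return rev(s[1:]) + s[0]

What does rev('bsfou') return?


rev('bsfou') = rev('sfou') + 'b'
rev('sfou') = rev('fou') + 's'
rev('fou') = rev('ou') + 'f'
rev('ou') = rev('u') + 'o'
rev('u') = 'u'  (base case)
Concatenating: 'u' + 'o' + 'f' + 's' + 'b' = 'uofsb'

uofsb


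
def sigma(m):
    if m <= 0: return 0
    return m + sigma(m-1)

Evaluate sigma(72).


sigma(72)
= 72 + 71 + 70 + 69 + 68 + 67 + 66 + 65 + 64 + 63 + 62 + 61 + 60 + 59 + 58 + 57 + 56 + 55 + 54 + 53 + 52 + 51 + 50 + 49 + 48 + 47 + 46 + 45 + 44 + 43 + 42 + 41 + 40 + 39 + 38 + 37 + 36 + 35 + 34 + 33 + 32 + 31 + 30 + 29 + 28 + 27 + 26 + 25 + 24 + 23 + 22 + 21 + 20 + 19 + 18 + 17 + 16 + 15 + 14 + 13 + 12 + 11 + 10 + 9 + 8 + 7 + 6 + 5 + 4 + 3 + 2 + 1 + sigma(0)
= 72 + 71 + 70 + 69 + 68 + 67 + 66 + 65 + 64 + 63 + 62 + 61 + 60 + 59 + 58 + 57 + 56 + 55 + 54 + 53 + 52 + 51 + 50 + 49 + 48 + 47 + 46 + 45 + 44 + 43 + 42 + 41 + 40 + 39 + 38 + 37 + 36 + 35 + 34 + 33 + 32 + 31 + 30 + 29 + 28 + 27 + 26 + 25 + 24 + 23 + 22 + 21 + 20 + 19 + 18 + 17 + 16 + 15 + 14 + 13 + 12 + 11 + 10 + 9 + 8 + 7 + 6 + 5 + 4 + 3 + 2 + 1 + 0
= 2628

2628


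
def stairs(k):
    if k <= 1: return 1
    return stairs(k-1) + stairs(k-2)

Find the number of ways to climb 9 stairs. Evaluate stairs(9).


Building up from base cases:
stairs(0) = 1
stairs(1) = 1
stairs(2) = stairs(1) + stairs(0) = 1 + 1 = 2
stairs(3) = stairs(2) + stairs(1) = 2 + 1 = 3
stairs(4) = stairs(3) + stairs(2) = 3 + 2 = 5
stairs(5) = stairs(4) + stairs(3) = 5 + 3 = 8
stairs(6) = stairs(5) + stairs(4) = 8 + 5 = 13
stairs(7) = stairs(6) + stairs(5) = 13 + 8 = 21
stairs(8) = stairs(7) + stairs(6) = 21 + 13 = 34
stairs(9) = stairs(8) + stairs(7) = 34 + 21 = 55

55


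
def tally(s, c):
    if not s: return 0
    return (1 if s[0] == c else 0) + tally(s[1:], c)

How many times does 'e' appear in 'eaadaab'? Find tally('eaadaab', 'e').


s[0]='e' == 'e' -> 1
s[0]='a' != 'e' -> 0
s[0]='a' != 'e' -> 0
s[0]='d' != 'e' -> 0
s[0]='a' != 'e' -> 0
s[0]='a' != 'e' -> 0
s[0]='b' != 'e' -> 0
Sum: 1 + 0 + 0 + 0 + 0 + 0 + 0 = 1

1


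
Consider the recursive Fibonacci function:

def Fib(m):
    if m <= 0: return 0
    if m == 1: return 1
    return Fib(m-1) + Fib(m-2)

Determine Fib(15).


Computing Fib(15) bottom-up:
Fib(0) = 0
Fib(1) = 1
Fib(2) = Fib(1) + Fib(0) = 1 + 0 = 1
Fib(3) = Fib(2) + Fib(1) = 1 + 1 = 2
Fib(4) = Fib(3) + Fib(2) = 2 + 1 = 3
Fib(5) = Fib(4) + Fib(3) = 3 + 2 = 5
Fib(6) = Fib(5) + Fib(4) = 5 + 3 = 8
Fib(7) = Fib(6) + Fib(5) = 8 + 5 = 13
Fib(8) = Fib(7) + Fib(6) = 13 + 8 = 21
Fib(9) = Fib(8) + Fib(7) = 21 + 13 = 34
Fib(10) = Fib(9) + Fib(8) = 34 + 21 = 55
Fib(11) = Fib(10) + Fib(9) = 55 + 34 = 89
Fib(12) = Fib(11) + Fib(10) = 89 + 55 = 144
Fib(13) = Fib(12) + Fib(11) = 144 + 89 = 233
Fib(14) = Fib(13) + Fib(12) = 233 + 144 = 377
Fib(15) = Fib(14) + Fib(13) = 377 + 233 = 610

610


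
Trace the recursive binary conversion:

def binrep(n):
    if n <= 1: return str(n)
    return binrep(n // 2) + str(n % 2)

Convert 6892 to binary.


binrep(6892) = binrep(3446) + '0'
binrep(3446) = binrep(1723) + '0'
binrep(1723) = binrep(861) + '1'
binrep(861) = binrep(430) + '1'
binrep(430) = binrep(215) + '0'
binrep(215) = binrep(107) + '1'
binrep(107) = binrep(53) + '1'
binrep(53) = binrep(26) + '1'
binrep(26) = binrep(13) + '0'
binrep(13) = binrep(6) + '1'
binrep(6) = binrep(3) + '0'
binrep(3) = binrep(1) + '1'
binrep(1) = '1'  (base case)
Concatenating: '1' + '1' + '0' + '1' + '0' + '1' + '1' + '1' + '0' + '1' + '1' + '0' + '0' = '1101011101100'

1101011101100


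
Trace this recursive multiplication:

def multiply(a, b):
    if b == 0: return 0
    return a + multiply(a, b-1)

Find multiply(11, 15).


multiply(11, 15) = 11 + multiply(11, 14)
multiply(11, 14) = 11 + multiply(11, 13)
multiply(11, 13) = 11 + multiply(11, 12)
multiply(11, 12) = 11 + multiply(11, 11)
multiply(11, 11) = 11 + multiply(11, 10)
multiply(11, 10) = 11 + multiply(11, 9)
multiply(11, 9) = 11 + multiply(11, 8)
multiply(11, 8) = 11 + multiply(11, 7)
multiply(11, 7) = 11 + multiply(11, 6)
multiply(11, 6) = 11 + multiply(11, 5)
multiply(11, 5) = 11 + multiply(11, 4)
multiply(11, 4) = 11 + multiply(11, 3)
multiply(11, 3) = 11 + multiply(11, 2)
multiply(11, 2) = 11 + multiply(11, 1)
multiply(11, 1) = 11 + multiply(11, 0)
multiply(11, 0) = 0  (base case)
Total: 11 + 11 + 11 + 11 + 11 + 11 + 11 + 11 + 11 + 11 + 11 + 11 + 11 + 11 + 11 + 0 = 165

165


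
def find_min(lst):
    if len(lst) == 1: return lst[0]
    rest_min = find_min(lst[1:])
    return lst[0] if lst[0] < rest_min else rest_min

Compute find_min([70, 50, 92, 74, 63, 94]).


find_min([70, 50, 92, 74, 63, 94]): compare 70 with find_min([50, 92, 74, 63, 94])
find_min([50, 92, 74, 63, 94]): compare 50 with find_min([92, 74, 63, 94])
find_min([92, 74, 63, 94]): compare 92 with find_min([74, 63, 94])
find_min([74, 63, 94]): compare 74 with find_min([63, 94])
find_min([63, 94]): compare 63 with find_min([94])
find_min([94]) = 94  (base case)
Compare 63 with 94 -> 63
Compare 74 with 63 -> 63
Compare 92 with 63 -> 63
Compare 50 with 63 -> 50
Compare 70 with 50 -> 50

50
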